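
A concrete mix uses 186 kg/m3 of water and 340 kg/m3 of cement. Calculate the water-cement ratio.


w/c = water / cement
w/c = 186 / 340 = 0.547

0.547


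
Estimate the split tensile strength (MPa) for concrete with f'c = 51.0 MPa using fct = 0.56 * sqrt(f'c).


fct = 0.56 * sqrt(51.0)
= 0.56 * 7.141
= 3.999 MPa

3.999


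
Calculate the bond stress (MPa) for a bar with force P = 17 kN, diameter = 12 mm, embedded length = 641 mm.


u = P / (pi * db * ld)
= 17 * 1000 / (pi * 12 * 641)
= 0.703 MPa

0.703


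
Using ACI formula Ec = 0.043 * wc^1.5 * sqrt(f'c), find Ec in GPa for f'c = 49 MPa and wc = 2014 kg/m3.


Ec = 0.043 * 2014^1.5 * sqrt(49) / 1000
= 27.21 GPa

27.21


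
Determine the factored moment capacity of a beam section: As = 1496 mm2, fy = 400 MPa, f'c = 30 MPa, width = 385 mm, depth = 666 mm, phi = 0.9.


a = As * fy / (0.85 * f'c * b)
= 1496 * 400 / (0.85 * 30 * 385)
= 60.9524 mm
Mn = As * fy * (d - a/2) / 10^6
= 380.2974 kN-m
phi*Mn = 0.9 * 380.2974 = 342.27 kN-m

342.27


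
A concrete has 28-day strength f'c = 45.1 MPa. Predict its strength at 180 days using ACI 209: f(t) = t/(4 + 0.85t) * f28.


f(180) = 180 / (4 + 0.85 * 180) * 45.1
= 180 / 157.0 * 45.1
= 51.71 MPa

51.71


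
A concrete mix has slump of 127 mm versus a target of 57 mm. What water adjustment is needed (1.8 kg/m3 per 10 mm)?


Difference = 57 - 127 = -70 mm
Water adjustment = -70 * 1.8 / 10 = -12.6 kg/m3

-12.6


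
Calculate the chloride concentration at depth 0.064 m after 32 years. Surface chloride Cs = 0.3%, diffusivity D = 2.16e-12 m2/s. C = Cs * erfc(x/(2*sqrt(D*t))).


t_seconds = 32 * 365.25 * 24 * 3600 = 1009843200.0 s
arg = 0.064 / (2 * sqrt(2.16e-12 * 1009843200.0))
= 0.6852
erfc(0.6852) = 0.3326
C = 0.3 * 0.3326 = 0.0998%

0.0998


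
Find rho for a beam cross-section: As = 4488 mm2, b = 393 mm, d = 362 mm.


rho = As / (b * d)
= 4488 / (393 * 362)
= 0.0315

0.0315


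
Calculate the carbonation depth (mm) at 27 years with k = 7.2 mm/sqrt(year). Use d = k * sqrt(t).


depth = k * sqrt(t)
= 7.2 * sqrt(27)
= 37.41 mm

37.41


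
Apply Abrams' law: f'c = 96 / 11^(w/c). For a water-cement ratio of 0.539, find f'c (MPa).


f'c = 96 / 11^0.539
= 96 / 3.642
= 26.36 MPa

26.36


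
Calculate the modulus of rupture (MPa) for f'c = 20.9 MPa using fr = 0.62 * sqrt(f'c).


fr = 0.62 * sqrt(20.9)
= 2.834 MPa

2.834


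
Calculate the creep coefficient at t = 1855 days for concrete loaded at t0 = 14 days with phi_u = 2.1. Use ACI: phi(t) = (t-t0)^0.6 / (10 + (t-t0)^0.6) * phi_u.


dt = 1855 - 14 = 1841
phi = 1841^0.6 / (10 + 1841^0.6) * 2.1
= 1.892

1.892


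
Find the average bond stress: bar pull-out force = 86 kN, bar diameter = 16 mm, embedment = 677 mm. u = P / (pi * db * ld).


u = P / (pi * db * ld)
= 86 * 1000 / (pi * 16 * 677)
= 2.527 MPa

2.527


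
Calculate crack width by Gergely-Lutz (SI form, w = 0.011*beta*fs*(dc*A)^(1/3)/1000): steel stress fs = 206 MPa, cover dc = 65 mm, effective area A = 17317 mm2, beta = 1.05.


w = 0.011 * beta * fs * (dc * A)^(1/3) / 1000
= 0.011 * 1.05 * 206 * (65 * 17317)^(1/3) / 1000
= 0.248 mm

0.248


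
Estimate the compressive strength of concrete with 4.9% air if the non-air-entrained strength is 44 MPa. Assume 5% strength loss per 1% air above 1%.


Strength loss = (4.9 - 1) * 5 = 19.5%
f'c = 44 * (1 - 19.5/100)
= 35.42 MPa

35.42


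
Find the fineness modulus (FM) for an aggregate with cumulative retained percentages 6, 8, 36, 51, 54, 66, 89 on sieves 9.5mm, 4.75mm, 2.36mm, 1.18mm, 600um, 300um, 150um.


FM = sum(cumulative % retained) / 100
= 310 / 100
= 3.1

3.1


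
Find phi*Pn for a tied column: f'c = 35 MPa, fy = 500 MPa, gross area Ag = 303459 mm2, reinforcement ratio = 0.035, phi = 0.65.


Ast = rho * Ag = 0.035 * 303459 = 10621.065 mm2
phi*Pn = 0.65 * 0.80 * (0.85 * 35 * (303459 - 10621.065) + 500 * 10621.065) / 1000
= 7291.68 kN

7291.68


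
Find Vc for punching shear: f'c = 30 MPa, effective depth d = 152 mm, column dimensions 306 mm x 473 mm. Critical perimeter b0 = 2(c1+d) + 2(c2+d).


b0 = 2*(306 + 152) + 2*(473 + 152) = 2166 mm
Vc = 0.33 * sqrt(30) * 2166 * 152 / 1000
= 595.08 kN

595.08


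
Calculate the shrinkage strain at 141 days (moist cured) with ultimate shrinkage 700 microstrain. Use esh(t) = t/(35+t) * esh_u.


esh(141) = 141 / (35 + 141) * 700
= 141 / 176 * 700
= 560.8 microstrain

560.8


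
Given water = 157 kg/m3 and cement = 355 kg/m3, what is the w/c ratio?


w/c = water / cement
w/c = 157 / 355 = 0.442

0.442


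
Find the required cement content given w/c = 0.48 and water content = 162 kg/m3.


Cement = water / (w/c)
= 162 / 0.48
= 337.5 kg/m3

337.5


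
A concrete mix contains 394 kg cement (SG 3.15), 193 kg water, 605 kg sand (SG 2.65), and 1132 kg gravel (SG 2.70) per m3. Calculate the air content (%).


Vol cement = 394 / (3.15 * 1000) = 0.125079 m3
Vol water = 193 / 1000 = 0.193 m3
Vol sand = 605 / (2.65 * 1000) = 0.228302 m3
Vol gravel = 1132 / (2.70 * 1000) = 0.419259 m3
Total solid + water volume = 0.965641 m3
Air = (1 - 0.965641) * 100 = 3.44%

3.44


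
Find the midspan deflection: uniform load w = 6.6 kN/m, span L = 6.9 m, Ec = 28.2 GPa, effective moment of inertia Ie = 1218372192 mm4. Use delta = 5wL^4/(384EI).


Convert: L = 6.9 m = 6900 mm, Ec = 28.2 GPa = 28200 MPa
delta = 5 * 6.6 * 6900^4 / (384 * 28200 * 1218372192)
= 5.67 mm

5.67


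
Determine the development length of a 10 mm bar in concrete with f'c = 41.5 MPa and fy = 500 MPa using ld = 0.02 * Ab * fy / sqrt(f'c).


Ab = pi * 10^2 / 4 = 78.54 mm2
ld = 0.02 * 78.54 * 500 / sqrt(41.5)
= 121.9 mm

121.9


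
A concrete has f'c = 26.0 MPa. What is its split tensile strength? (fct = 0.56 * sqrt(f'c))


fct = 0.56 * sqrt(26.0)
= 0.56 * 5.099
= 2.855 MPa

2.855


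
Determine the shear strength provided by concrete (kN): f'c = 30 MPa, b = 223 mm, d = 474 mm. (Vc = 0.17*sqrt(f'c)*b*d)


Vc = 0.17 * sqrt(30) * 223 * 474 / 1000
= 98.42 kN

98.42


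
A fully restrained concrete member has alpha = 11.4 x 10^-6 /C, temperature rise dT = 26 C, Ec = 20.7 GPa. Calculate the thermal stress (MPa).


sigma = alpha * dT * Ec
= 11.4e-6 * 26 * 20.7 * 1000
= 6.135 MPa

6.135


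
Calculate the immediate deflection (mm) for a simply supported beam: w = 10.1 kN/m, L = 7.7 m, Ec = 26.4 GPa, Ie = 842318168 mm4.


Convert: L = 7.7 m = 7700 mm, Ec = 26.4 GPa = 26400 MPa
delta = 5 * 10.1 * 7700^4 / (384 * 26400 * 842318168)
= 20.79 mm

20.79


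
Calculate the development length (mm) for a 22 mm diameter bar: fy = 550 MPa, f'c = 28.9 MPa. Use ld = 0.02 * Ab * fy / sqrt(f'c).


Ab = pi * 22^2 / 4 = 380.133 mm2
ld = 0.02 * 380.133 * 550 / sqrt(28.9)
= 777.8 mm

777.8


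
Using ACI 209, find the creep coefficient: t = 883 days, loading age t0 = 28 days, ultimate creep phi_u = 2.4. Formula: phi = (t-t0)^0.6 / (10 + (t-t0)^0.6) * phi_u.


dt = 883 - 28 = 855
phi = 855^0.6 / (10 + 855^0.6) * 2.4
= 2.044

2.044


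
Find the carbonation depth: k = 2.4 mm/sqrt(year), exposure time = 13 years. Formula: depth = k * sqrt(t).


depth = k * sqrt(t)
= 2.4 * sqrt(13)
= 8.65 mm

8.65


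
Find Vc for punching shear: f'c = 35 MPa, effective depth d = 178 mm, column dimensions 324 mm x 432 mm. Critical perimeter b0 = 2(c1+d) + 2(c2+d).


b0 = 2*(324 + 178) + 2*(432 + 178) = 2224 mm
Vc = 0.33 * sqrt(35) * 2224 * 178 / 1000
= 772.86 kN

772.86


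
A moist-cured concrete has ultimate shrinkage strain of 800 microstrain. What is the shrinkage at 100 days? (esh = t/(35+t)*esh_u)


esh(100) = 100 / (35 + 100) * 800
= 100 / 135 * 800
= 592.6 microstrain

592.6


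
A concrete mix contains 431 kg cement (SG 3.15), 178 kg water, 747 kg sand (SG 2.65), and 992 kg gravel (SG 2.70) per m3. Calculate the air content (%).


Vol cement = 431 / (3.15 * 1000) = 0.136825 m3
Vol water = 178 / 1000 = 0.178 m3
Vol sand = 747 / (2.65 * 1000) = 0.281887 m3
Vol gravel = 992 / (2.70 * 1000) = 0.367407 m3
Total solid + water volume = 0.96412 m3
Air = (1 - 0.96412) * 100 = 3.59%

3.59


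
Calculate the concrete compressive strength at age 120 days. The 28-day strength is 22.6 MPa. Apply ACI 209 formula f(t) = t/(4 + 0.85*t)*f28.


f(120) = 120 / (4 + 0.85 * 120) * 22.6
= 120 / 106.0 * 22.6
= 25.58 MPa

25.58


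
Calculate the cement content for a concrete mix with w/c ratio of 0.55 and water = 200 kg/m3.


Cement = water / (w/c)
= 200 / 0.55
= 363.6 kg/m3

363.6


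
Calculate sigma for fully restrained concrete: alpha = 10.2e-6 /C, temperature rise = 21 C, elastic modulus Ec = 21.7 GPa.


sigma = alpha * dT * Ec
= 10.2e-6 * 21 * 21.7 * 1000
= 4.648 MPa

4.648


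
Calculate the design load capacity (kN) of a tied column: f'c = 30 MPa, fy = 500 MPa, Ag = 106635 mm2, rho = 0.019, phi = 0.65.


Ast = rho * Ag = 0.019 * 106635 = 2026.065 mm2
phi*Pn = 0.65 * 0.80 * (0.85 * 30 * (106635 - 2026.065) + 500 * 2026.065) / 1000
= 1913.89 kN

1913.89


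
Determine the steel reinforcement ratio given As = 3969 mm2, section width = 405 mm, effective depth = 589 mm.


rho = As / (b * d)
= 3969 / (405 * 589)
= 0.0166

0.0166


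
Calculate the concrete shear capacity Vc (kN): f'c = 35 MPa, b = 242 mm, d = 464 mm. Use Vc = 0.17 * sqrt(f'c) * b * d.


Vc = 0.17 * sqrt(35) * 242 * 464 / 1000
= 112.93 kN

112.93


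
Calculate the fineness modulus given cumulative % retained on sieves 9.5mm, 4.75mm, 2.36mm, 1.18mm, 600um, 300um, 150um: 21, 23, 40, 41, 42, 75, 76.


FM = sum(cumulative % retained) / 100
= 318 / 100
= 3.18

3.18


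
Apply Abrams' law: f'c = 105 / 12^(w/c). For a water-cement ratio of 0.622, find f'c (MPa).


f'c = 105 / 12^0.622
= 105 / 4.691
= 22.38 MPa

22.38


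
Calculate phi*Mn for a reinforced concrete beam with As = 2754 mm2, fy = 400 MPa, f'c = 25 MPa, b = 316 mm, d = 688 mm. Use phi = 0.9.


a = As * fy / (0.85 * f'c * b)
= 2754 * 400 / (0.85 * 25 * 316)
= 164.0506 mm
Mn = As * fy * (d - a/2) / 10^6
= 667.5417 kN-m
phi*Mn = 0.9 * 667.5417 = 600.79 kN-m

600.79


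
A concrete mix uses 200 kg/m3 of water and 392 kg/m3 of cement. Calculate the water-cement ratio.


w/c = water / cement
w/c = 200 / 392 = 0.51

0.51


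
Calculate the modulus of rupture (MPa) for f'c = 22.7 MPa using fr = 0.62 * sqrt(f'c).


fr = 0.62 * sqrt(22.7)
= 2.954 MPa

2.954


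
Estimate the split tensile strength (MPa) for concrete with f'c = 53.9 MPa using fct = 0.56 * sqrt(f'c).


fct = 0.56 * sqrt(53.9)
= 0.56 * 7.342
= 4.111 MPa

4.111


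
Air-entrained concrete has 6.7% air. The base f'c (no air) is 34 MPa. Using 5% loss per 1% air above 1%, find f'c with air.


Strength loss = (6.7 - 1) * 5 = 28.5%
f'c = 34 * (1 - 28.5/100)
= 24.31 MPa

24.31


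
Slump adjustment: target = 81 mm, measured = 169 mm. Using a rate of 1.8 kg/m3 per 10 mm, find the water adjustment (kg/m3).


Difference = 81 - 169 = -88 mm
Water adjustment = -88 * 1.8 / 10 = -15.8 kg/m3

-15.8


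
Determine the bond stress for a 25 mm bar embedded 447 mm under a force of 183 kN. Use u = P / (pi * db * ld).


u = P / (pi * db * ld)
= 183 * 1000 / (pi * 25 * 447)
= 5.213 MPa

5.213


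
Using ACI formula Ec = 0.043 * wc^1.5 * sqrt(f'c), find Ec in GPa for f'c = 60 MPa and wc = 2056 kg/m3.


Ec = 0.043 * 2056^1.5 * sqrt(60) / 1000
= 31.05 GPa

31.05


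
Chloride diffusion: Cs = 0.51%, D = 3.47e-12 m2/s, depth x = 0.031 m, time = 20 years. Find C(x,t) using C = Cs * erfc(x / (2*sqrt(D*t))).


t_seconds = 20 * 365.25 * 24 * 3600 = 631152000.0 s
arg = 0.031 / (2 * sqrt(3.47e-12 * 631152000.0))
= 0.3312
erfc(0.3312) = 0.6395
C = 0.51 * 0.6395 = 0.3261%

0.3261


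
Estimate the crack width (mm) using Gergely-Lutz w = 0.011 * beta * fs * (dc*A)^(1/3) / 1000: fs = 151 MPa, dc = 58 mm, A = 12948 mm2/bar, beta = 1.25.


w = 0.011 * beta * fs * (dc * A)^(1/3) / 1000
= 0.011 * 1.25 * 151 * (58 * 12948)^(1/3) / 1000
= 0.189 mm

0.189


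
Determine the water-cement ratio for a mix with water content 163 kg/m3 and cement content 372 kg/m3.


w/c = water / cement
w/c = 163 / 372 = 0.438

0.438


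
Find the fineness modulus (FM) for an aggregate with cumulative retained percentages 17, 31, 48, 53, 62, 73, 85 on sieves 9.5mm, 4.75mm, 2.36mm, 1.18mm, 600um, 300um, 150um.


FM = sum(cumulative % retained) / 100
= 369 / 100
= 3.69

3.69


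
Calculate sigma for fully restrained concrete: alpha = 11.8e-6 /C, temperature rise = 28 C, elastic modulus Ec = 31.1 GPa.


sigma = alpha * dT * Ec
= 11.8e-6 * 28 * 31.1 * 1000
= 10.275 MPa

10.275


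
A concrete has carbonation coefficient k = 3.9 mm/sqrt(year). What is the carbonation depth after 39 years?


depth = k * sqrt(t)
= 3.9 * sqrt(39)
= 24.36 mm

24.36


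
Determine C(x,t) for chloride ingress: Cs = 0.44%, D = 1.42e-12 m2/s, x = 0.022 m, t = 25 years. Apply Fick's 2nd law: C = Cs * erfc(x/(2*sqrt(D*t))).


t_seconds = 25 * 365.25 * 24 * 3600 = 788940000.0 s
arg = 0.022 / (2 * sqrt(1.42e-12 * 788940000.0))
= 0.3286
erfc(0.3286) = 0.6421
C = 0.44 * 0.6421 = 0.2825%

0.2825


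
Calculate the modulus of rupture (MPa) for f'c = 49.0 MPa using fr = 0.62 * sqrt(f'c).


fr = 0.62 * sqrt(49.0)
= 4.34 MPa

4.34


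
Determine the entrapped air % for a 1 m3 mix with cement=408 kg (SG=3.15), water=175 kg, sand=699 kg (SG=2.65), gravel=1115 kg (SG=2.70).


Vol cement = 408 / (3.15 * 1000) = 0.129524 m3
Vol water = 175 / 1000 = 0.175 m3
Vol sand = 699 / (2.65 * 1000) = 0.263774 m3
Vol gravel = 1115 / (2.70 * 1000) = 0.412963 m3
Total solid + water volume = 0.98126 m3
Air = (1 - 0.98126) * 100 = 1.87%

1.87


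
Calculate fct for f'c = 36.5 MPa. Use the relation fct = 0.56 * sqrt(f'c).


fct = 0.56 * sqrt(36.5)
= 0.56 * 6.042
= 3.383 MPa

3.383


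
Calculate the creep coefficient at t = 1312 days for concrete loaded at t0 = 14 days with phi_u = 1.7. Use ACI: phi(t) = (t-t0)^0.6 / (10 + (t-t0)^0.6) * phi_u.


dt = 1312 - 14 = 1298
phi = 1298^0.6 / (10 + 1298^0.6) * 1.7
= 1.497

1.497


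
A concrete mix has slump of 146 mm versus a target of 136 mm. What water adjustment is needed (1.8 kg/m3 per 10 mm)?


Difference = 136 - 146 = -10 mm
Water adjustment = -10 * 1.8 / 10 = -1.8 kg/m3

-1.8


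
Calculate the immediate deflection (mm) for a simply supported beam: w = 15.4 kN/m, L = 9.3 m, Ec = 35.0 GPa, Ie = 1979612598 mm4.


Convert: L = 9.3 m = 9300 mm, Ec = 35.0 GPa = 35000 MPa
delta = 5 * 15.4 * 9300^4 / (384 * 35000 * 1979612598)
= 21.65 mm

21.65


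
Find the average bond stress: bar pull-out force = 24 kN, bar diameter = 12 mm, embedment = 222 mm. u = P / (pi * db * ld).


u = P / (pi * db * ld)
= 24 * 1000 / (pi * 12 * 222)
= 2.868 MPa

2.868


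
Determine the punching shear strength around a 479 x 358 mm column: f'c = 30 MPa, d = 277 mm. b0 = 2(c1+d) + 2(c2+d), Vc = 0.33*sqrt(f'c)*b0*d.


b0 = 2*(479 + 277) + 2*(358 + 277) = 2782 mm
Vc = 0.33 * sqrt(30) * 2782 * 277 / 1000
= 1392.87 kN

1392.87


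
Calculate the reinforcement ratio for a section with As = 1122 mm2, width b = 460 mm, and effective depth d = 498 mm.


rho = As / (b * d)
= 1122 / (460 * 498)
= 0.0049

0.0049


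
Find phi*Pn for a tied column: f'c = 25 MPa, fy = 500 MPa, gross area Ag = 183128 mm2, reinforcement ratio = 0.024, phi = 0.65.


Ast = rho * Ag = 0.024 * 183128 = 4395.072 mm2
phi*Pn = 0.65 * 0.80 * (0.85 * 25 * (183128 - 4395.072) + 500 * 4395.072) / 1000
= 3117.72 kN

3117.72


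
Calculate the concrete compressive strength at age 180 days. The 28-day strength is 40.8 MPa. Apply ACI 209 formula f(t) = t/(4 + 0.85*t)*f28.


f(180) = 180 / (4 + 0.85 * 180) * 40.8
= 180 / 157.0 * 40.8
= 46.78 MPa

46.78


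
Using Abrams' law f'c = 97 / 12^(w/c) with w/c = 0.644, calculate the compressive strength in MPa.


f'c = 97 / 12^0.644
= 97 / 4.954
= 19.58 MPa

19.58


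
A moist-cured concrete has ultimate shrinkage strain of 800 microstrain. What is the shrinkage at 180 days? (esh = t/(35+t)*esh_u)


esh(180) = 180 / (35 + 180) * 800
= 180 / 215 * 800
= 669.8 microstrain

669.8


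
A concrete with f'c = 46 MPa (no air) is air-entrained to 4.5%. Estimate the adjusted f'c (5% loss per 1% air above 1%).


Strength loss = (4.5 - 1) * 5 = 17.5%
f'c = 46 * (1 - 17.5/100)
= 37.95 MPa

37.95


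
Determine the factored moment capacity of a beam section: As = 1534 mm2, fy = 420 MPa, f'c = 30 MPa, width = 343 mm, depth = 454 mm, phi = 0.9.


a = As * fy / (0.85 * f'c * b)
= 1534 * 420 / (0.85 * 30 * 343)
= 73.6615 mm
Mn = As * fy * (d - a/2) / 10^6
= 268.7738 kN-m
phi*Mn = 0.9 * 268.7738 = 241.9 kN-m

241.9


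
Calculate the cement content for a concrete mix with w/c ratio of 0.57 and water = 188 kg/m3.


Cement = water / (w/c)
= 188 / 0.57
= 329.8 kg/m3

329.8


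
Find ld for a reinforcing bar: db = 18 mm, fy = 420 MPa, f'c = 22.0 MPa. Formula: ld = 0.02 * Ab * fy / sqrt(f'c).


Ab = pi * 18^2 / 4 = 254.469 mm2
ld = 0.02 * 254.469 * 420 / sqrt(22.0)
= 455.7 mm

455.7


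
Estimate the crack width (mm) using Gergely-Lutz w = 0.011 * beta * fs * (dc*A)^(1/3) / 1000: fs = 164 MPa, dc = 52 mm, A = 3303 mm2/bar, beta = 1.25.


w = 0.011 * beta * fs * (dc * A)^(1/3) / 1000
= 0.011 * 1.25 * 164 * (52 * 3303)^(1/3) / 1000
= 0.125 mm

0.125


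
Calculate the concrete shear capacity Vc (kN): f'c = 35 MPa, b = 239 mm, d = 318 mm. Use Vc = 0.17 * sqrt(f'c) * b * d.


Vc = 0.17 * sqrt(35) * 239 * 318 / 1000
= 76.44 kN

76.44


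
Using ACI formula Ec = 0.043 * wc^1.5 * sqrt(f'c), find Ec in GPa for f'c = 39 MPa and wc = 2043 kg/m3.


Ec = 0.043 * 2043^1.5 * sqrt(39) / 1000
= 24.8 GPa

24.8


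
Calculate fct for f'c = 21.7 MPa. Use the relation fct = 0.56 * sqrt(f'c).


fct = 0.56 * sqrt(21.7)
= 0.56 * 4.658
= 2.609 MPa

2.609


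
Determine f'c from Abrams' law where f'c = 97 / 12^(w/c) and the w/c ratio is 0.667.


f'c = 97 / 12^0.667
= 97 / 5.246
= 18.49 MPa

18.49


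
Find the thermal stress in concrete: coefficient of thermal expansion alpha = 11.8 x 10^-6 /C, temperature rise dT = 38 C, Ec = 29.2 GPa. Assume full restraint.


sigma = alpha * dT * Ec
= 11.8e-6 * 38 * 29.2 * 1000
= 13.093 MPa

13.093


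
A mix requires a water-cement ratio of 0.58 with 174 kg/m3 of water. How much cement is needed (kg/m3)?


Cement = water / (w/c)
= 174 / 0.58
= 300.0 kg/m3

300.0


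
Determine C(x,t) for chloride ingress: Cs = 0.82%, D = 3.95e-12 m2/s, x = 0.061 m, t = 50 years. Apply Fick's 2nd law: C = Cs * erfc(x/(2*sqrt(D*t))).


t_seconds = 50 * 365.25 * 24 * 3600 = 1577880000.0 s
arg = 0.061 / (2 * sqrt(3.95e-12 * 1577880000.0))
= 0.3863
erfc(0.3863) = 0.5848
C = 0.82 * 0.5848 = 0.4796%

0.4796


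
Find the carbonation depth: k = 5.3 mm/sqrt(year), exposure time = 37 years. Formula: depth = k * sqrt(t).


depth = k * sqrt(t)
= 5.3 * sqrt(37)
= 32.24 mm

32.24


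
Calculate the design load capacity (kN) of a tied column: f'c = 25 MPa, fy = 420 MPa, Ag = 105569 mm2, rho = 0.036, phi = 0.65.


Ast = rho * Ag = 0.036 * 105569 = 3800.484 mm2
phi*Pn = 0.65 * 0.80 * (0.85 * 25 * (105569 - 3800.484) + 420 * 3800.484) / 1000
= 1954.57 kN

1954.57


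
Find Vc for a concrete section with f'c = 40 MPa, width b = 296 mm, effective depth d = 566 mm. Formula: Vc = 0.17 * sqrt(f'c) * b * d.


Vc = 0.17 * sqrt(40) * 296 * 566 / 1000
= 180.13 kN

180.13


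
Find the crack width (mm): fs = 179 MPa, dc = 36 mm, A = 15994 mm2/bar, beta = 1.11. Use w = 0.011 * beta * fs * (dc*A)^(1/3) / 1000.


w = 0.011 * beta * fs * (dc * A)^(1/3) / 1000
= 0.011 * 1.11 * 179 * (36 * 15994)^(1/3) / 1000
= 0.182 mm

0.182


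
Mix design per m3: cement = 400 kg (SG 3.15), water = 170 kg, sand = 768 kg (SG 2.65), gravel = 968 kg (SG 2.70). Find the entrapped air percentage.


Vol cement = 400 / (3.15 * 1000) = 0.126984 m3
Vol water = 170 / 1000 = 0.17 m3
Vol sand = 768 / (2.65 * 1000) = 0.289811 m3
Vol gravel = 968 / (2.70 * 1000) = 0.358519 m3
Total solid + water volume = 0.945314 m3
Air = (1 - 0.945314) * 100 = 5.47%

5.47


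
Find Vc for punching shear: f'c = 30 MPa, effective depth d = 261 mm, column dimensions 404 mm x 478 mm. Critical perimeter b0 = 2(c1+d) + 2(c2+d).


b0 = 2*(404 + 261) + 2*(478 + 261) = 2808 mm
Vc = 0.33 * sqrt(30) * 2808 * 261 / 1000
= 1324.68 kN

1324.68


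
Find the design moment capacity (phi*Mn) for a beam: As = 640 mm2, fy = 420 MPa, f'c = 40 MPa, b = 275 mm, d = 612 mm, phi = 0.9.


a = As * fy / (0.85 * f'c * b)
= 640 * 420 / (0.85 * 40 * 275)
= 28.7487 mm
Mn = As * fy * (d - a/2) / 10^6
= 160.6418 kN-m
phi*Mn = 0.9 * 160.6418 = 144.58 kN-m

144.58


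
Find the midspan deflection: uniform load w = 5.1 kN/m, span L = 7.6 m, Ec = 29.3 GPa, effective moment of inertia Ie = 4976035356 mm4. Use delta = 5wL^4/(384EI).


Convert: L = 7.6 m = 7600 mm, Ec = 29.3 GPa = 29300 MPa
delta = 5 * 5.1 * 7600^4 / (384 * 29300 * 4976035356)
= 1.52 mm

1.52


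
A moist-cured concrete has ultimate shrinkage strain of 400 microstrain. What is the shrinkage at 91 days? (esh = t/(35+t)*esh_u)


esh(91) = 91 / (35 + 91) * 400
= 91 / 126 * 400
= 288.9 microstrain

288.9


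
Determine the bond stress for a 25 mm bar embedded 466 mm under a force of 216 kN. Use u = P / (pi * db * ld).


u = P / (pi * db * ld)
= 216 * 1000 / (pi * 25 * 466)
= 5.902 MPa

5.902


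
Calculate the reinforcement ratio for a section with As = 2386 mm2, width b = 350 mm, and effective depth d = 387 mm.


rho = As / (b * d)
= 2386 / (350 * 387)
= 0.0176

0.0176


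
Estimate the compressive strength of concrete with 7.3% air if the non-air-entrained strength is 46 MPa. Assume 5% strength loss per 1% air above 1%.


Strength loss = (7.3 - 1) * 5 = 31.5%
f'c = 46 * (1 - 31.5/100)
= 31.51 MPa

31.51


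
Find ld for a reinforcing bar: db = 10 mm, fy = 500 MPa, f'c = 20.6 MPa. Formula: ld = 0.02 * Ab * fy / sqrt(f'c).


Ab = pi * 10^2 / 4 = 78.54 mm2
ld = 0.02 * 78.54 * 500 / sqrt(20.6)
= 173.0 mm

173.0


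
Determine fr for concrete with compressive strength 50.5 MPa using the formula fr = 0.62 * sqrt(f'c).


fr = 0.62 * sqrt(50.5)
= 4.406 MPa

4.406


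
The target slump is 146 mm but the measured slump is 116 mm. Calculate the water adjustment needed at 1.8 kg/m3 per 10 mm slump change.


Difference = 146 - 116 = 30 mm
Water adjustment = 30 * 1.8 / 10 = 5.4 kg/m3

5.4


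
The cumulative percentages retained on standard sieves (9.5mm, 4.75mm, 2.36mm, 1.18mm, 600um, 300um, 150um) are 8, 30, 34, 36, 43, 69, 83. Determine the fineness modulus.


FM = sum(cumulative % retained) / 100
= 303 / 100
= 3.03

3.03


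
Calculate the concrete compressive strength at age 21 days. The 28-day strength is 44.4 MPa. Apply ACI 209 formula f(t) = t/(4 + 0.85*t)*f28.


f(21) = 21 / (4 + 0.85 * 21) * 44.4
= 21 / 21.85 * 44.4
= 42.67 MPa

42.67


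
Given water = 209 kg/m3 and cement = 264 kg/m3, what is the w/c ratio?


w/c = water / cement
w/c = 209 / 264 = 0.792

0.792


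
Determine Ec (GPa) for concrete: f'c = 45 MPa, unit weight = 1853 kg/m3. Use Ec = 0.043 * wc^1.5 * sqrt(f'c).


Ec = 0.043 * 1853^1.5 * sqrt(45) / 1000
= 23.01 GPa

23.01


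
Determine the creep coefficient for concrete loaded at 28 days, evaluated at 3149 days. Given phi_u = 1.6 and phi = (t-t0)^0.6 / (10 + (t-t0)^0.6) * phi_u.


dt = 3149 - 28 = 3121
phi = 3121^0.6 / (10 + 3121^0.6) * 1.6
= 1.481

1.481


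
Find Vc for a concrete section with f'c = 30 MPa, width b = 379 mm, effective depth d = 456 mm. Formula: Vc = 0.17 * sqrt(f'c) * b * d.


Vc = 0.17 * sqrt(30) * 379 * 456 / 1000
= 160.92 kN

160.92


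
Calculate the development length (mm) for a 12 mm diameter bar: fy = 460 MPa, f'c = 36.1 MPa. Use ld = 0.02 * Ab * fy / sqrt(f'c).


Ab = pi * 12^2 / 4 = 113.097 mm2
ld = 0.02 * 113.097 * 460 / sqrt(36.1)
= 173.2 mm

173.2


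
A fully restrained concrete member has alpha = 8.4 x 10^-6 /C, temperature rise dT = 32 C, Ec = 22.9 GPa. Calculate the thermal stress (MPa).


sigma = alpha * dT * Ec
= 8.4e-6 * 32 * 22.9 * 1000
= 6.156 MPa

6.156


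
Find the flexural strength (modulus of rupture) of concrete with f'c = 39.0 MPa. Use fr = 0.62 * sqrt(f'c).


fr = 0.62 * sqrt(39.0)
= 3.872 MPa

3.872


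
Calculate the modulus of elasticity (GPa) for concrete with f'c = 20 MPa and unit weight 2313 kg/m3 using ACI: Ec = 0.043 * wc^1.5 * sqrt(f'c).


Ec = 0.043 * 2313^1.5 * sqrt(20) / 1000
= 21.39 GPa

21.39


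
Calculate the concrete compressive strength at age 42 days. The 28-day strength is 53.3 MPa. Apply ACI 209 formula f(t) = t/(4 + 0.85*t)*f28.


f(42) = 42 / (4 + 0.85 * 42) * 53.3
= 42 / 39.7 * 53.3
= 56.39 MPa

56.39


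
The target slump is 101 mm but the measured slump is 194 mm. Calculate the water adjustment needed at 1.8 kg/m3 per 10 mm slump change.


Difference = 101 - 194 = -93 mm
Water adjustment = -93 * 1.8 / 10 = -16.7 kg/m3

-16.7


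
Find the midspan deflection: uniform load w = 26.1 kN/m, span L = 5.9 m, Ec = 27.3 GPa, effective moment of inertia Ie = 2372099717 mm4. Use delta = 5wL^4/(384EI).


Convert: L = 5.9 m = 5900 mm, Ec = 27.3 GPa = 27300 MPa
delta = 5 * 26.1 * 5900^4 / (384 * 27300 * 2372099717)
= 6.36 mm

6.36


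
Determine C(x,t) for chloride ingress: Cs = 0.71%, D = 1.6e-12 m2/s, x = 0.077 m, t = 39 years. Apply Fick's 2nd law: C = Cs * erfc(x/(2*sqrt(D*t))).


t_seconds = 39 * 365.25 * 24 * 3600 = 1230746400.0 s
arg = 0.077 / (2 * sqrt(1.6e-12 * 1230746400.0))
= 0.8676
erfc(0.8676) = 0.2198
C = 0.71 * 0.2198 = 0.1561%

0.1561


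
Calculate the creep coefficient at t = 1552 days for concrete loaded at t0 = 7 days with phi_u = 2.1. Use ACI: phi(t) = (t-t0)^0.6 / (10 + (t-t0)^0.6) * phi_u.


dt = 1552 - 7 = 1545
phi = 1545^0.6 / (10 + 1545^0.6) * 2.1
= 1.872

1.872


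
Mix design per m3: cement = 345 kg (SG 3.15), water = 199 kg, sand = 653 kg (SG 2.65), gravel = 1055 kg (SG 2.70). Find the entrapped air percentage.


Vol cement = 345 / (3.15 * 1000) = 0.109524 m3
Vol water = 199 / 1000 = 0.199 m3
Vol sand = 653 / (2.65 * 1000) = 0.246415 m3
Vol gravel = 1055 / (2.70 * 1000) = 0.390741 m3
Total solid + water volume = 0.94568 m3
Air = (1 - 0.94568) * 100 = 5.43%

5.43


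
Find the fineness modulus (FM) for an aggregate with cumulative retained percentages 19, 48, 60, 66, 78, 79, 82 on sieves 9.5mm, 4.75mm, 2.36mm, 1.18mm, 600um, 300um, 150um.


FM = sum(cumulative % retained) / 100
= 432 / 100
= 4.32

4.32


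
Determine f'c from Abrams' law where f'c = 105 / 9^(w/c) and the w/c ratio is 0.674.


f'c = 105 / 9^0.674
= 105 / 4.397
= 23.88 MPa

23.88


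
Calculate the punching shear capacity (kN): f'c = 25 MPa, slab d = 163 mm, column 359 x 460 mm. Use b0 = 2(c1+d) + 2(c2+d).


b0 = 2*(359 + 163) + 2*(460 + 163) = 2290 mm
Vc = 0.33 * sqrt(25) * 2290 * 163 / 1000
= 615.9 kN

615.9


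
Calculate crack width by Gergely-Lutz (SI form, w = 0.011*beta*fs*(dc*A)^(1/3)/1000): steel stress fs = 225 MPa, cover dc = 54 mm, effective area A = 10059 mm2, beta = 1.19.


w = 0.011 * beta * fs * (dc * A)^(1/3) / 1000
= 0.011 * 1.19 * 225 * (54 * 10059)^(1/3) / 1000
= 0.24 mm

0.24


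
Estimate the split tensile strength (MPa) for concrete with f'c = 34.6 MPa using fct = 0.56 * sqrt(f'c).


fct = 0.56 * sqrt(34.6)
= 0.56 * 5.882
= 3.294 MPa

3.294


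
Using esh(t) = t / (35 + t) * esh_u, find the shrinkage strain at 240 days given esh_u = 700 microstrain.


esh(240) = 240 / (35 + 240) * 700
= 240 / 275 * 700
= 610.9 microstrain

610.9


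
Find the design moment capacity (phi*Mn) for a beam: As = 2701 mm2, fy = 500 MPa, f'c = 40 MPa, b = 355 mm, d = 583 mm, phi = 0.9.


a = As * fy / (0.85 * f'c * b)
= 2701 * 500 / (0.85 * 40 * 355)
= 111.889 mm
Mn = As * fy * (d - a/2) / 10^6
= 711.7885 kN-m
phi*Mn = 0.9 * 711.7885 = 640.61 kN-m

640.61


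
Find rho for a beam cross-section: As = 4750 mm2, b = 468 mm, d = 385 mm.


rho = As / (b * d)
= 4750 / (468 * 385)
= 0.0264

0.0264


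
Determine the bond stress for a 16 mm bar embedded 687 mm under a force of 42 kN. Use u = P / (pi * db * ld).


u = P / (pi * db * ld)
= 42 * 1000 / (pi * 16 * 687)
= 1.216 MPa

1.216


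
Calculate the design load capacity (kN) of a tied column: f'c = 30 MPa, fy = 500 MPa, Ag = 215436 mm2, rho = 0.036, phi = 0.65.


Ast = rho * Ag = 0.036 * 215436 = 7755.696 mm2
phi*Pn = 0.65 * 0.80 * (0.85 * 30 * (215436 - 7755.696) + 500 * 7755.696) / 1000
= 4770.32 kN

4770.32


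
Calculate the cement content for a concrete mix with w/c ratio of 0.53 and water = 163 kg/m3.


Cement = water / (w/c)
= 163 / 0.53
= 307.5 kg/m3

307.5


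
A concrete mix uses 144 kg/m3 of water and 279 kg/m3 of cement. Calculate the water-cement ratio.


w/c = water / cement
w/c = 144 / 279 = 0.516

0.516


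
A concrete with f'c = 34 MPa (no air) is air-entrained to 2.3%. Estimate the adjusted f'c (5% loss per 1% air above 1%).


Strength loss = (2.3 - 1) * 5 = 6.5%
f'c = 34 * (1 - 6.5/100)
= 31.79 MPa

31.79


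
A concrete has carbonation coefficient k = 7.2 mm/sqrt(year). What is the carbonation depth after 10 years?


depth = k * sqrt(t)
= 7.2 * sqrt(10)
= 22.77 mm

22.77


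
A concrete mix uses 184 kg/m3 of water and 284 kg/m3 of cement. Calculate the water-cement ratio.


w/c = water / cement
w/c = 184 / 284 = 0.648

0.648


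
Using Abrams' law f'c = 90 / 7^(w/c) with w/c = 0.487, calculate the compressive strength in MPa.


f'c = 90 / 7^0.487
= 90 / 2.58
= 34.89 MPa

34.89


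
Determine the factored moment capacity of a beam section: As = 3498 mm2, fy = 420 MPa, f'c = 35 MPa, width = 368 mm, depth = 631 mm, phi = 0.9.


a = As * fy / (0.85 * f'c * b)
= 3498 * 420 / (0.85 * 35 * 368)
= 134.1944 mm
Mn = As * fy * (d - a/2) / 10^6
= 828.4635 kN-m
phi*Mn = 0.9 * 828.4635 = 745.62 kN-m

745.62


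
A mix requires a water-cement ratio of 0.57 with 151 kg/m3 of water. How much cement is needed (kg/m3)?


Cement = water / (w/c)
= 151 / 0.57
= 264.9 kg/m3

264.9


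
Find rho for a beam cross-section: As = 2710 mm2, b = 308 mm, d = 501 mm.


rho = As / (b * d)
= 2710 / (308 * 501)
= 0.0176

0.0176


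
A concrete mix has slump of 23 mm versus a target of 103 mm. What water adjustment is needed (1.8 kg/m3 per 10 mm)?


Difference = 103 - 23 = 80 mm
Water adjustment = 80 * 1.8 / 10 = 14.4 kg/m3

14.4


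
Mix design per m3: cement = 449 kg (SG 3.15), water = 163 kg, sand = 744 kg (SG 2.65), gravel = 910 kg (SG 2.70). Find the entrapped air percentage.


Vol cement = 449 / (3.15 * 1000) = 0.14254 m3
Vol water = 163 / 1000 = 0.163 m3
Vol sand = 744 / (2.65 * 1000) = 0.280755 m3
Vol gravel = 910 / (2.70 * 1000) = 0.337037 m3
Total solid + water volume = 0.923331 m3
Air = (1 - 0.923331) * 100 = 7.67%

7.67


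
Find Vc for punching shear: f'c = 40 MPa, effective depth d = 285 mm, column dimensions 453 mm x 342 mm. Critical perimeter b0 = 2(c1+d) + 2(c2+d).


b0 = 2*(453 + 285) + 2*(342 + 285) = 2730 mm
Vc = 0.33 * sqrt(40) * 2730 * 285 / 1000
= 1623.87 kN

1623.87


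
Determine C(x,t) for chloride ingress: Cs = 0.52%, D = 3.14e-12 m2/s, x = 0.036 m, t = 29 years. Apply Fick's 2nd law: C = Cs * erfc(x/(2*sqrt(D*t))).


t_seconds = 29 * 365.25 * 24 * 3600 = 915170400.0 s
arg = 0.036 / (2 * sqrt(3.14e-12 * 915170400.0))
= 0.3358
erfc(0.3358) = 0.6349
C = 0.52 * 0.6349 = 0.3301%

0.3301


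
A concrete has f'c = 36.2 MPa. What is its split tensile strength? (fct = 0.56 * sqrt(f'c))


fct = 0.56 * sqrt(36.2)
= 0.56 * 6.017
= 3.369 MPa

3.369


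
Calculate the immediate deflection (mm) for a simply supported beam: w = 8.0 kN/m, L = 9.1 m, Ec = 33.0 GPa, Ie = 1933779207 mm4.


Convert: L = 9.1 m = 9100 mm, Ec = 33.0 GPa = 33000 MPa
delta = 5 * 8.0 * 9100^4 / (384 * 33000 * 1933779207)
= 11.19 mm

11.19


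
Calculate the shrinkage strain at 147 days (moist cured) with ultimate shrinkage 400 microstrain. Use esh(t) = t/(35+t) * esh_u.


esh(147) = 147 / (35 + 147) * 400
= 147 / 182 * 400
= 323.1 microstrain

323.1


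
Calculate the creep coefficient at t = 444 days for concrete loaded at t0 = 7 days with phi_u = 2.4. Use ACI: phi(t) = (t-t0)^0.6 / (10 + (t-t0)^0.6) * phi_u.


dt = 444 - 7 = 437
phi = 437^0.6 / (10 + 437^0.6) * 2.4
= 1.904

1.904


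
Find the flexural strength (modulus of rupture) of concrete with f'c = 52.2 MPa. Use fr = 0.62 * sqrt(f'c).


fr = 0.62 * sqrt(52.2)
= 4.479 MPa

4.479


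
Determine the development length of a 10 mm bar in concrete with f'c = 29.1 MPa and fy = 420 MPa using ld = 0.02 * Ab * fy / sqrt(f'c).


Ab = pi * 10^2 / 4 = 78.54 mm2
ld = 0.02 * 78.54 * 420 / sqrt(29.1)
= 122.3 mm

122.3


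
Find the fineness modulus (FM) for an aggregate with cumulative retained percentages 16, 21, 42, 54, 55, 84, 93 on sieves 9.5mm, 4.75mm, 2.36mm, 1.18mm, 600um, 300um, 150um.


FM = sum(cumulative % retained) / 100
= 365 / 100
= 3.65

3.65


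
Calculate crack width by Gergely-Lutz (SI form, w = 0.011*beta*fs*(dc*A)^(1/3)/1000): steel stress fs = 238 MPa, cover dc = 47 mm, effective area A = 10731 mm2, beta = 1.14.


w = 0.011 * beta * fs * (dc * A)^(1/3) / 1000
= 0.011 * 1.14 * 238 * (47 * 10731)^(1/3) / 1000
= 0.238 mm

0.238


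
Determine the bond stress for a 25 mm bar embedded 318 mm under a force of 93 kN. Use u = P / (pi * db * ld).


u = P / (pi * db * ld)
= 93 * 1000 / (pi * 25 * 318)
= 3.724 MPa

3.724


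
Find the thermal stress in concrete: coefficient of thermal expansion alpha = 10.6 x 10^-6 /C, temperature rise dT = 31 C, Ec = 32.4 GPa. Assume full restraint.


sigma = alpha * dT * Ec
= 10.6e-6 * 31 * 32.4 * 1000
= 10.647 MPa

10.647


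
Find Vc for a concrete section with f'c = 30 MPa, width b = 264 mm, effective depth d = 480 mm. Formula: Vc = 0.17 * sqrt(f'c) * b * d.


Vc = 0.17 * sqrt(30) * 264 * 480 / 1000
= 117.99 kN

117.99


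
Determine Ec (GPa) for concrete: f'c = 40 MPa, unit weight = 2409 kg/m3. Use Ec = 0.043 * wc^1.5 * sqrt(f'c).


Ec = 0.043 * 2409^1.5 * sqrt(40) / 1000
= 32.16 GPa

32.16


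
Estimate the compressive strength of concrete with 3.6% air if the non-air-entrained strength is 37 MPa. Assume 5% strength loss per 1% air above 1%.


Strength loss = (3.6 - 1) * 5 = 13.0%
f'c = 37 * (1 - 13.0/100)
= 32.19 MPa

32.19


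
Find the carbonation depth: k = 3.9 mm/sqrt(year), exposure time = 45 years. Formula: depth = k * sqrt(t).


depth = k * sqrt(t)
= 3.9 * sqrt(45)
= 26.16 mm

26.16


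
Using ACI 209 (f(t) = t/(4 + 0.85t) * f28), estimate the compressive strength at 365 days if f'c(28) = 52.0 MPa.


f(365) = 365 / (4 + 0.85 * 365) * 52.0
= 365 / 314.25 * 52.0
= 60.4 MPa

60.4


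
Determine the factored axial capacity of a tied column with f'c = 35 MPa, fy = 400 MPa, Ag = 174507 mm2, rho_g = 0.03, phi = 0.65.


Ast = rho * Ag = 0.03 * 174507 = 5235.21 mm2
phi*Pn = 0.65 * 0.80 * (0.85 * 35 * (174507 - 5235.21) + 400 * 5235.21) / 1000
= 3707.56 kN

3707.56


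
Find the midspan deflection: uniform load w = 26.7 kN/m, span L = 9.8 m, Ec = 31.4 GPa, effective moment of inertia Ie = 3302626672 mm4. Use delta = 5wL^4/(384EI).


Convert: L = 9.8 m = 9800 mm, Ec = 31.4 GPa = 31400 MPa
delta = 5 * 26.7 * 9800^4 / (384 * 31400 * 3302626672)
= 30.92 mm

30.92


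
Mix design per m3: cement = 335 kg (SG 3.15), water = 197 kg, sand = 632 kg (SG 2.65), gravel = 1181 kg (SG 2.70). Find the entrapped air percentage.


Vol cement = 335 / (3.15 * 1000) = 0.106349 m3
Vol water = 197 / 1000 = 0.197 m3
Vol sand = 632 / (2.65 * 1000) = 0.238491 m3
Vol gravel = 1181 / (2.70 * 1000) = 0.437407 m3
Total solid + water volume = 0.979247 m3
Air = (1 - 0.979247) * 100 = 2.08%

2.08


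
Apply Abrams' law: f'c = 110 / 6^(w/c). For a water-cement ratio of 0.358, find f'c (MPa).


f'c = 110 / 6^0.358
= 110 / 1.899
= 57.92 MPa

57.92


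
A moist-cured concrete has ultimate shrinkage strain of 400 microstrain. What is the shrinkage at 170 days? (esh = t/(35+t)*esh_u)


esh(170) = 170 / (35 + 170) * 400
= 170 / 205 * 400
= 331.7 microstrain

331.7


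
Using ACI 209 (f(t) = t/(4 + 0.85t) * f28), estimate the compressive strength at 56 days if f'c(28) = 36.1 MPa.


f(56) = 56 / (4 + 0.85 * 56) * 36.1
= 56 / 51.6 * 36.1
= 39.18 MPa

39.18


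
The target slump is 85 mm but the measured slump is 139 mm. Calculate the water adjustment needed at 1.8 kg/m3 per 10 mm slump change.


Difference = 85 - 139 = -54 mm
Water adjustment = -54 * 1.8 / 10 = -9.7 kg/m3

-9.7


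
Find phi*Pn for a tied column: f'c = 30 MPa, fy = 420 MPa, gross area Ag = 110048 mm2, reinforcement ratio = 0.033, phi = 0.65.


Ast = rho * Ag = 0.033 * 110048 = 3631.584 mm2
phi*Pn = 0.65 * 0.80 * (0.85 * 30 * (110048 - 3631.584) + 420 * 3631.584) / 1000
= 2204.22 kN

2204.22


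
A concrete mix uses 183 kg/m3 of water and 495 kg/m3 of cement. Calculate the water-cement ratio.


w/c = water / cement
w/c = 183 / 495 = 0.37

0.37


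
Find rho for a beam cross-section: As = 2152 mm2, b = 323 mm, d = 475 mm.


rho = As / (b * d)
= 2152 / (323 * 475)
= 0.014

0.014


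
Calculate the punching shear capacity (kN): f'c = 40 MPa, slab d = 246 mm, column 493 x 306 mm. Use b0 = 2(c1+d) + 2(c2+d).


b0 = 2*(493 + 246) + 2*(306 + 246) = 2582 mm
Vc = 0.33 * sqrt(40) * 2582 * 246 / 1000
= 1325.67 kN

1325.67


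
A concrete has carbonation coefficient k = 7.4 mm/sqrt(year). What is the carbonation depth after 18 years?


depth = k * sqrt(t)
= 7.4 * sqrt(18)
= 31.4 mm

31.4


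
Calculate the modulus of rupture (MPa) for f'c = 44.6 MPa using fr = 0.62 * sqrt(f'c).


fr = 0.62 * sqrt(44.6)
= 4.141 MPa

4.141


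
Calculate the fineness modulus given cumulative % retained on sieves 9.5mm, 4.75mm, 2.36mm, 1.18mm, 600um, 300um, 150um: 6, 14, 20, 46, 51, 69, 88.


FM = sum(cumulative % retained) / 100
= 294 / 100
= 2.94

2.94


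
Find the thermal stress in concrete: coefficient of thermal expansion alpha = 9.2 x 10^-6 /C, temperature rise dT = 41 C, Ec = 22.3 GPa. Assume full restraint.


sigma = alpha * dT * Ec
= 9.2e-6 * 41 * 22.3 * 1000
= 8.412 MPa

8.412


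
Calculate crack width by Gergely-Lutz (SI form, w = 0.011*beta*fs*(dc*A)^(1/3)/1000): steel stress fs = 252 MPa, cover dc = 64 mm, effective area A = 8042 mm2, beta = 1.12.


w = 0.011 * beta * fs * (dc * A)^(1/3) / 1000
= 0.011 * 1.12 * 252 * (64 * 8042)^(1/3) / 1000
= 0.249 mm

0.249


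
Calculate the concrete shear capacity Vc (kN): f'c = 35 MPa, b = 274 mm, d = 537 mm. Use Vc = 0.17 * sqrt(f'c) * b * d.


Vc = 0.17 * sqrt(35) * 274 * 537 / 1000
= 147.98 kN

147.98


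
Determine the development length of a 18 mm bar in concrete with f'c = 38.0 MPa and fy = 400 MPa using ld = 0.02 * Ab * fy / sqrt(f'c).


Ab = pi * 18^2 / 4 = 254.469 mm2
ld = 0.02 * 254.469 * 400 / sqrt(38.0)
= 330.2 mm

330.2


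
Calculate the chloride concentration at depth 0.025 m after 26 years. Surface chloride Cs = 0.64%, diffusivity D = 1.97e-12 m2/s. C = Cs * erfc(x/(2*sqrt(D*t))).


t_seconds = 26 * 365.25 * 24 * 3600 = 820497600.0 s
arg = 0.025 / (2 * sqrt(1.97e-12 * 820497600.0))
= 0.3109
erfc(0.3109) = 0.6602
C = 0.64 * 0.6602 = 0.4225%

0.4225


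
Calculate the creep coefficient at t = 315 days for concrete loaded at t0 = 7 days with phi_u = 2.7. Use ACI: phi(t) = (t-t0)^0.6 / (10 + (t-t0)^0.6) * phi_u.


dt = 315 - 7 = 308
phi = 308^0.6 / (10 + 308^0.6) * 2.7
= 2.043

2.043


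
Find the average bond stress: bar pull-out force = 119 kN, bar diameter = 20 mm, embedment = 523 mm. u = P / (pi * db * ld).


u = P / (pi * db * ld)
= 119 * 1000 / (pi * 20 * 523)
= 3.621 MPa

3.621


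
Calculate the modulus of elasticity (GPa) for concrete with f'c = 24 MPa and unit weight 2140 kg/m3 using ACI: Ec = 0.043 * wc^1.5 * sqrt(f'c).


Ec = 0.043 * 2140^1.5 * sqrt(24) / 1000
= 20.85 GPa

20.85
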